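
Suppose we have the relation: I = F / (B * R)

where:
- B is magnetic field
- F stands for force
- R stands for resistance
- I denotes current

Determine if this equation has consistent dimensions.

No

B (magnetic field) has dimensions [I^-1 M T^-2].
F (force) has dimensions [L M T^-2].
R (resistance) has dimensions [I^-2 L^2 M T^-3].
I (current) has dimensions [I].

Left side: [I]
Right side: [I^3 L^-1 M^-1 T^3]

The two sides have different dimensions, so the equation is NOT dimensionally consistent.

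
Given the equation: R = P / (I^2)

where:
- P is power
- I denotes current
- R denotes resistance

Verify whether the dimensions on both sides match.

Yes

P (power) has dimensions [L^2 M T^-3].
I (current) has dimensions [I].
R (resistance) has dimensions [I^-2 L^2 M T^-3].

Left side: [I^-2 L^2 M T^-3]
Right side: [I^-2 L^2 M T^-3]

Both sides have the same dimensions, so the equation is dimensionally consistent.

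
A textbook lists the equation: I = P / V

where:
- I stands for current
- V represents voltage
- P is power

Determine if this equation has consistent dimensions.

Yes

I (current) has dimensions [I].
V (voltage) has dimensions [I^-1 L^2 M T^-3].
P (power) has dimensions [L^2 M T^-3].

Left side: [I]
Right side: [I]

Both sides have the same dimensions, so the equation is dimensionally consistent.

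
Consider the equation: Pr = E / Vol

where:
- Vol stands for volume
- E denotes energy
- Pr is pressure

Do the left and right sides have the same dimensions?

Yes

Vol (volume) has dimensions [L^3].
E (energy) has dimensions [L^2 M T^-2].
Pr (pressure) has dimensions [L^-1 M T^-2].

Left side: [L^-1 M T^-2]
Right side: [L^-1 M T^-2]

Both sides have the same dimensions, so the equation is dimensionally consistent.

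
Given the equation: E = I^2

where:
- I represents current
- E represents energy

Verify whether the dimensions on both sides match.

No

I (current) has dimensions [I].
E (energy) has dimensions [L^2 M T^-2].

Left side: [L^2 M T^-2]
Right side: [I^2]

The two sides have different dimensions, so the equation is NOT dimensionally consistent.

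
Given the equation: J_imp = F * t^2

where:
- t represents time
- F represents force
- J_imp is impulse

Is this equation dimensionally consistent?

No

t (time) has dimensions [T].
F (force) has dimensions [L M T^-2].
J_imp (impulse) has dimensions [L M T^-1].

Left side: [L M T^-1]
Right side: [L M]

The two sides have different dimensions, so the equation is NOT dimensionally consistent.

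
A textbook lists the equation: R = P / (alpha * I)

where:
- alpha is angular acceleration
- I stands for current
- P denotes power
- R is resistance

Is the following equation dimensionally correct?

No

alpha (angular acceleration) has dimensions [T^-2].
I (current) has dimensions [I].
P (power) has dimensions [L^2 M T^-3].
R (resistance) has dimensions [I^-2 L^2 M T^-3].

Left side: [I^-2 L^2 M T^-3]
Right side: [I^-1 L^2 M T^-1]

The two sides have different dimensions, so the equation is NOT dimensionally consistent.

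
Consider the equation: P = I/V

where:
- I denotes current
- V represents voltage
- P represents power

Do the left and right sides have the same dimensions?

No

I (current) has dimensions [I].
V (voltage) has dimensions [I^-1 L^2 M T^-3].
P (power) has dimensions [L^2 M T^-3].

Left side: [L^2 M T^-3]
Right side: [I^2 L^-2 M^-1 T^3]

The two sides have different dimensions, so the equation is NOT dimensionally consistent.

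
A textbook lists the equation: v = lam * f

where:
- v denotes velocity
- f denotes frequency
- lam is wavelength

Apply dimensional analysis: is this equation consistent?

Yes

v (velocity) has dimensions [L T^-1].
f (frequency) has dimensions [T^-1].
lam (wavelength) has dimensions [L].

Left side: [L T^-1]
Right side: [L T^-1]

Both sides have the same dimensions, so the equation is dimensionally consistent.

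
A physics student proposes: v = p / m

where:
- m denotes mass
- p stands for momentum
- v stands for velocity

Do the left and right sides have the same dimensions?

Yes

m (mass) has dimensions [M].
p (momentum) has dimensions [L M T^-1].
v (velocity) has dimensions [L T^-1].

Left side: [L T^-1]
Right side: [L T^-1]

Both sides have the same dimensions, so the equation is dimensionally consistent.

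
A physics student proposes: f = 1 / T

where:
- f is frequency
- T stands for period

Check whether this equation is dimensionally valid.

Yes

f (frequency) has dimensions [T^-1].
T (period) has dimensions [T].

Left side: [T^-1]
Right side: [T^-1]

Both sides have the same dimensions, so the equation is dimensionally consistent.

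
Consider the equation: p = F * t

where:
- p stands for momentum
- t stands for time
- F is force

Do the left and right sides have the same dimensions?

Yes

p (momentum) has dimensions [L M T^-1].
t (time) has dimensions [T].
F (force) has dimensions [L M T^-2].

Left side: [L M T^-1]
Right side: [L M T^-1]

Both sides have the same dimensions, so the equation is dimensionally consistent.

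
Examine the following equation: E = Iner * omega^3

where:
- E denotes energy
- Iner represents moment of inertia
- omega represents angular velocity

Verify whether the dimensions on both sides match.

No

E (energy) has dimensions [L^2 M T^-2].
Iner (moment of inertia) has dimensions [L^2 M].
omega (angular velocity) has dimensions [T^-1].

Left side: [L^2 M T^-2]
Right side: [L^2 M T^-3]

The two sides have different dimensions, so the equation is NOT dimensionally consistent.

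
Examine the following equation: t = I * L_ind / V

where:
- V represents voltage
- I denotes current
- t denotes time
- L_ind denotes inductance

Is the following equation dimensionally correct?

Yes

V (voltage) has dimensions [I^-1 L^2 M T^-3].
I (current) has dimensions [I].
t (time) has dimensions [T].
L_ind (inductance) has dimensions [I^-2 L^2 M T^-2].

Left side: [T]
Right side: [T]

Both sides have the same dimensions, so the equation is dimensionally consistent.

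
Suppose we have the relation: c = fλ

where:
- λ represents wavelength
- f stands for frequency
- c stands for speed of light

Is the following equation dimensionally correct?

Yes

λ (wavelength) has dimensions [L].
f (frequency) has dimensions [T^-1].
c (speed of light) has dimensions [L T^-1].

Left side: [L T^-1]
Right side: [L T^-1]

Both sides have the same dimensions, so the equation is dimensionally consistent.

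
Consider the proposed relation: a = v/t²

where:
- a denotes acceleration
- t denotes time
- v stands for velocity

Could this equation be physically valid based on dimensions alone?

No

a (acceleration) has dimensions [L T^-2].
t (time) has dimensions [T].
v (velocity) has dimensions [L T^-1].

Left side: [L T^-2]
Right side: [L T^-3]

The two sides have different dimensions, so the equation is NOT dimensionally consistent.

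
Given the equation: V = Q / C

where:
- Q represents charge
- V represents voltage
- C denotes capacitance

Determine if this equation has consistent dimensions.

Yes

Q (charge) has dimensions [I T].
V (voltage) has dimensions [I^-1 L^2 M T^-3].
C (capacitance) has dimensions [I^2 L^-2 M^-1 T^4].

Left side: [I^-1 L^2 M T^-3]
Right side: [I^-1 L^2 M T^-3]

Both sides have the same dimensions, so the equation is dimensionally consistent.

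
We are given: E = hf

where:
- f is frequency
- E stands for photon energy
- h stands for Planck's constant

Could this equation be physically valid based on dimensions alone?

Yes

f (frequency) has dimensions [T^-1].
E (photon energy) has dimensions [L^2 M T^-2].
h (Planck's constant) has dimensions [L^2 M T^-1].

Left side: [L^2 M T^-2]
Right side: [L^2 M T^-2]

Both sides have the same dimensions, so the equation is dimensionally consistent.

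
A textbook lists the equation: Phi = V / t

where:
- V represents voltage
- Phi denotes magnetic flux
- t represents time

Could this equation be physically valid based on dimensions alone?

No

V (voltage) has dimensions [I^-1 L^2 M T^-3].
Phi (magnetic flux) has dimensions [I^-1 L^2 M T^-2].
t (time) has dimensions [T].

Left side: [I^-1 L^2 M T^-2]
Right side: [I^-1 L^2 M T^-4]

The two sides have different dimensions, so the equation is NOT dimensionally consistent.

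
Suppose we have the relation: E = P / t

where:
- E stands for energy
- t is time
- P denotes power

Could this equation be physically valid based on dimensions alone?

No

E (energy) has dimensions [L^2 M T^-2].
t (time) has dimensions [T].
P (power) has dimensions [L^2 M T^-3].

Left side: [L^2 M T^-2]
Right side: [L^2 M T^-4]

The two sides have different dimensions, so the equation is NOT dimensionally consistent.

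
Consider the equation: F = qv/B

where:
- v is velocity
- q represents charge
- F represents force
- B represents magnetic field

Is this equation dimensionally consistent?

No

v (velocity) has dimensions [L T^-1].
q (charge) has dimensions [I T].
F (force) has dimensions [L M T^-2].
B (magnetic field) has dimensions [I^-1 M T^-2].

Left side: [L M T^-2]
Right side: [I^2 L M^-1 T^2]

The two sides have different dimensions, so the equation is NOT dimensionally consistent.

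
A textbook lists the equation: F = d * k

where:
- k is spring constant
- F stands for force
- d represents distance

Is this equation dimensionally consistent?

Yes

k (spring constant) has dimensions [M T^-2].
F (force) has dimensions [L M T^-2].
d (distance) has dimensions [L].

Left side: [L M T^-2]
Right side: [L M T^-2]

Both sides have the same dimensions, so the equation is dimensionally consistent.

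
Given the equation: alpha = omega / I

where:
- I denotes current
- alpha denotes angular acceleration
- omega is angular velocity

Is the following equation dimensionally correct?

No

I (current) has dimensions [I].
alpha (angular acceleration) has dimensions [T^-2].
omega (angular velocity) has dimensions [T^-1].

Left side: [T^-2]
Right side: [I^-1 T^-1]

The two sides have different dimensions, so the equation is NOT dimensionally consistent.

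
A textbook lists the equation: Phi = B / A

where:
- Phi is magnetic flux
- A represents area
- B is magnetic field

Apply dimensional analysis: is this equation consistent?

No

Phi (magnetic flux) has dimensions [I^-1 L^2 M T^-2].
A (area) has dimensions [L^2].
B (magnetic field) has dimensions [I^-1 M T^-2].

Left side: [I^-1 L^2 M T^-2]
Right side: [I^-1 L^-2 M T^-2]

The two sides have different dimensions, so the equation is NOT dimensionally consistent.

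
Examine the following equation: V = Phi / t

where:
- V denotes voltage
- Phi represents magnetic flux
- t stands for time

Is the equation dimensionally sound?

Yes

V (voltage) has dimensions [I^-1 L^2 M T^-3].
Phi (magnetic flux) has dimensions [I^-1 L^2 M T^-2].
t (time) has dimensions [T].

Left side: [I^-1 L^2 M T^-3]
Right side: [I^-1 L^2 M T^-3]

Both sides have the same dimensions, so the equation is dimensionally consistent.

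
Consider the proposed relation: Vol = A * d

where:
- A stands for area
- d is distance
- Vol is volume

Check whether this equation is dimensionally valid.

Yes

A (area) has dimensions [L^2].
d (distance) has dimensions [L].
Vol (volume) has dimensions [L^3].

Left side: [L^3]
Right side: [L^3]

Both sides have the same dimensions, so the equation is dimensionally consistent.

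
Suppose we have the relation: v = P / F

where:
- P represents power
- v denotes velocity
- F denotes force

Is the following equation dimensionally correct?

Yes

P (power) has dimensions [L^2 M T^-3].
v (velocity) has dimensions [L T^-1].
F (force) has dimensions [L M T^-2].

Left side: [L T^-1]
Right side: [L T^-1]

Both sides have the same dimensions, so the equation is dimensionally consistent.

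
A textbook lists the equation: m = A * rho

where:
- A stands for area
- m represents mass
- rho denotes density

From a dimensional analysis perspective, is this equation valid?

No

A (area) has dimensions [L^2].
m (mass) has dimensions [M].
rho (density) has dimensions [L^-3 M].

Left side: [M]
Right side: [L^-1 M]

The two sides have different dimensions, so the equation is NOT dimensionally consistent.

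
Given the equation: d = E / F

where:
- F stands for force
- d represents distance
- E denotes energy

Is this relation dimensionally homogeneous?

Yes

F (force) has dimensions [L M T^-2].
d (distance) has dimensions [L].
E (energy) has dimensions [L^2 M T^-2].

Left side: [L]
Right side: [L]

Both sides have the same dimensions, so the equation is dimensionally consistent.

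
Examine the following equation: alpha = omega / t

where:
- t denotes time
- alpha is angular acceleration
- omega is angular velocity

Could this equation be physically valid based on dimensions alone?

Yes

t (time) has dimensions [T].
alpha (angular acceleration) has dimensions [T^-2].
omega (angular velocity) has dimensions [T^-1].

Left side: [T^-2]
Right side: [T^-2]

Both sides have the same dimensions, so the equation is dimensionally consistent.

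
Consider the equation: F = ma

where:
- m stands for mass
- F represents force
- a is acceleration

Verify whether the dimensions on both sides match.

Yes

m (mass) has dimensions [M].
F (force) has dimensions [L M T^-2].
a (acceleration) has dimensions [L T^-2].

Left side: [L M T^-2]
Right side: [L M T^-2]

Both sides have the same dimensions, so the equation is dimensionally consistent.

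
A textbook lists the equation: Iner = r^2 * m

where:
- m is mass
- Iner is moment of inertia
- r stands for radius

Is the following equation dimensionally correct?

Yes

m (mass) has dimensions [M].
Iner (moment of inertia) has dimensions [L^2 M].
r (radius) has dimensions [L].

Left side: [L^2 M]
Right side: [L^2 M]

Both sides have the same dimensions, so the equation is dimensionally consistent.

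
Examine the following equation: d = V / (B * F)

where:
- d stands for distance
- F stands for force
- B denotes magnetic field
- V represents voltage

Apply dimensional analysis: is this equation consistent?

No

d (distance) has dimensions [L].
F (force) has dimensions [L M T^-2].
B (magnetic field) has dimensions [I^-1 M T^-2].
V (voltage) has dimensions [I^-1 L^2 M T^-3].

Left side: [L]
Right side: [L M^-1 T]

The two sides have different dimensions, so the equation is NOT dimensionally consistent.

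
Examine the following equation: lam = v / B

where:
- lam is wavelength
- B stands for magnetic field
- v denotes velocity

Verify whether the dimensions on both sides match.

No

lam (wavelength) has dimensions [L].
B (magnetic field) has dimensions [I^-1 M T^-2].
v (velocity) has dimensions [L T^-1].

Left side: [L]
Right side: [I L M^-1 T]

The two sides have different dimensions, so the equation is NOT dimensionally consistent.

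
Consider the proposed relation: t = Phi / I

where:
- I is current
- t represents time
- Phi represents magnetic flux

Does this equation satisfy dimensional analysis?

No

I (current) has dimensions [I].
t (time) has dimensions [T].
Phi (magnetic flux) has dimensions [I^-1 L^2 M T^-2].

Left side: [T]
Right side: [I^-2 L^2 M T^-2]

The two sides have different dimensions, so the equation is NOT dimensionally consistent.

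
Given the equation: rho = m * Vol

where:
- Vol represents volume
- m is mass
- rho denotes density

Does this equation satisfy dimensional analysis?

No

Vol (volume) has dimensions [L^3].
m (mass) has dimensions [M].
rho (density) has dimensions [L^-3 M].

Left side: [L^-3 M]
Right side: [L^3 M]

The two sides have different dimensions, so the equation is NOT dimensionally consistent.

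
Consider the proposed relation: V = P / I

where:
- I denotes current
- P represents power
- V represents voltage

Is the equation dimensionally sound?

Yes

I (current) has dimensions [I].
P (power) has dimensions [L^2 M T^-3].
V (voltage) has dimensions [I^-1 L^2 M T^-3].

Left side: [I^-1 L^2 M T^-3]
Right side: [I^-1 L^2 M T^-3]

Both sides have the same dimensions, so the equation is dimensionally consistent.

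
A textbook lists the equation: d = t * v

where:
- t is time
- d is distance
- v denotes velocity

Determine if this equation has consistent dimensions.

Yes

t (time) has dimensions [T].
d (distance) has dimensions [L].
v (velocity) has dimensions [L T^-1].

Left side: [L]
Right side: [L]

Both sides have the same dimensions, so the equation is dimensionally consistent.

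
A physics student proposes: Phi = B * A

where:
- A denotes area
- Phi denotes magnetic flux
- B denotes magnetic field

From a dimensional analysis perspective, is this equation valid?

Yes

A (area) has dimensions [L^2].
Phi (magnetic flux) has dimensions [I^-1 L^2 M T^-2].
B (magnetic field) has dimensions [I^-1 M T^-2].

Left side: [I^-1 L^2 M T^-2]
Right side: [I^-1 L^2 M T^-2]

Both sides have the same dimensions, so the equation is dimensionally consistent.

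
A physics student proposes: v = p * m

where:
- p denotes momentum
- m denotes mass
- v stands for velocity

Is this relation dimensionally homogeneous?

No

p (momentum) has dimensions [L M T^-1].
m (mass) has dimensions [M].
v (velocity) has dimensions [L T^-1].

Left side: [L T^-1]
Right side: [L M^2 T^-1]

The two sides have different dimensions, so the equation is NOT dimensionally consistent.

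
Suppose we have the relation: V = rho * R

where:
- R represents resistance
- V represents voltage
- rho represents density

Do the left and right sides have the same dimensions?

No

R (resistance) has dimensions [I^-2 L^2 M T^-3].
V (voltage) has dimensions [I^-1 L^2 M T^-3].
rho (density) has dimensions [L^-3 M].

Left side: [I^-1 L^2 M T^-3]
Right side: [I^-2 L^-1 M^2 T^-3]

The two sides have different dimensions, so the equation is NOT dimensionally consistent.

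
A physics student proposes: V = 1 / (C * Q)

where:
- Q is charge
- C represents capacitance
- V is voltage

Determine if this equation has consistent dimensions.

No

Q (charge) has dimensions [I T].
C (capacitance) has dimensions [I^2 L^-2 M^-1 T^4].
V (voltage) has dimensions [I^-1 L^2 M T^-3].

Left side: [I^-1 L^2 M T^-3]
Right side: [I^-3 L^2 M T^-5]

The two sides have different dimensions, so the equation is NOT dimensionally consistent.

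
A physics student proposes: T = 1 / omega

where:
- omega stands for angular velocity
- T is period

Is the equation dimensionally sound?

Yes

omega (angular velocity) has dimensions [T^-1].
T (period) has dimensions [T].

Left side: [T]
Right side: [T]

Both sides have the same dimensions, so the equation is dimensionally consistent.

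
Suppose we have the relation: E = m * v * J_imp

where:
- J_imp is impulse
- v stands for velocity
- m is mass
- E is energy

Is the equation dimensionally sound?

No

J_imp (impulse) has dimensions [L M T^-1].
v (velocity) has dimensions [L T^-1].
m (mass) has dimensions [M].
E (energy) has dimensions [L^2 M T^-2].

Left side: [L^2 M T^-2]
Right side: [L^2 M^2 T^-2]

The two sides have different dimensions, so the equation is NOT dimensionally consistent.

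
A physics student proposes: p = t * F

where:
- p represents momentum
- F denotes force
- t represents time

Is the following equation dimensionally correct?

Yes

p (momentum) has dimensions [L M T^-1].
F (force) has dimensions [L M T^-2].
t (time) has dimensions [T].

Left side: [L M T^-1]
Right side: [L M T^-1]

Both sides have the same dimensions, so the equation is dimensionally consistent.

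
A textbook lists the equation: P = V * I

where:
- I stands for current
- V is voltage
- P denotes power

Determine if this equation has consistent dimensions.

Yes

I (current) has dimensions [I].
V (voltage) has dimensions [I^-1 L^2 M T^-3].
P (power) has dimensions [L^2 M T^-3].

Left side: [L^2 M T^-3]
Right side: [L^2 M T^-3]

Both sides have the same dimensions, so the equation is dimensionally consistent.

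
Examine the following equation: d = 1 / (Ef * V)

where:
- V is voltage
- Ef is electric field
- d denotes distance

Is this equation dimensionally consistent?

No

V (voltage) has dimensions [I^-1 L^2 M T^-3].
Ef (electric field) has dimensions [I^-1 L M T^-3].
d (distance) has dimensions [L].

Left side: [L]
Right side: [I^2 L^-3 M^-2 T^6]

The two sides have different dimensions, so the equation is NOT dimensionally consistent.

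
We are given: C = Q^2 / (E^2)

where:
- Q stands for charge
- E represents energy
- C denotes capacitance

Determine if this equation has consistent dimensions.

No

Q (charge) has dimensions [I T].
E (energy) has dimensions [L^2 M T^-2].
C (capacitance) has dimensions [I^2 L^-2 M^-1 T^4].

Left side: [I^2 L^-2 M^-1 T^4]
Right side: [I^2 L^-4 M^-2 T^6]

The two sides have different dimensions, so the equation is NOT dimensionally consistent.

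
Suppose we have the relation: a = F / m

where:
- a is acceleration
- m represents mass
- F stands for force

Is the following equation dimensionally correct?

Yes

a (acceleration) has dimensions [L T^-2].
m (mass) has dimensions [M].
F (force) has dimensions [L M T^-2].

Left side: [L T^-2]
Right side: [L T^-2]

Both sides have the same dimensions, so the equation is dimensionally consistent.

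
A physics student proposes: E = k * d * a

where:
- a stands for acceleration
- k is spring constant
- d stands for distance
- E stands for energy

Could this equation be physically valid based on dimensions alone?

No

a (acceleration) has dimensions [L T^-2].
k (spring constant) has dimensions [M T^-2].
d (distance) has dimensions [L].
E (energy) has dimensions [L^2 M T^-2].

Left side: [L^2 M T^-2]
Right side: [L^2 M T^-4]

The two sides have different dimensions, so the equation is NOT dimensionally consistent.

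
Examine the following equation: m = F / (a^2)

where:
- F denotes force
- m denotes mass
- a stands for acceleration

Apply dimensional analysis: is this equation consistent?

No

F (force) has dimensions [L M T^-2].
m (mass) has dimensions [M].
a (acceleration) has dimensions [L T^-2].

Left side: [M]
Right side: [L^-1 M T^2]

The two sides have different dimensions, so the equation is NOT dimensionally consistent.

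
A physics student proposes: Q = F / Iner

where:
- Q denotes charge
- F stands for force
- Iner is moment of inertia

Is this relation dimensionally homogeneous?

No

Q (charge) has dimensions [I T].
F (force) has dimensions [L M T^-2].
Iner (moment of inertia) has dimensions [L^2 M].

Left side: [I T]
Right side: [L^-1 T^-2]

The two sides have different dimensions, so the equation is NOT dimensionally consistent.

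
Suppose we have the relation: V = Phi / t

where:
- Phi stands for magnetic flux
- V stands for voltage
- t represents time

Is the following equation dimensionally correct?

Yes

Phi (magnetic flux) has dimensions [I^-1 L^2 M T^-2].
V (voltage) has dimensions [I^-1 L^2 M T^-3].
t (time) has dimensions [T].

Left side: [I^-1 L^2 M T^-3]
Right side: [I^-1 L^2 M T^-3]

Both sides have the same dimensions, so the equation is dimensionally consistent.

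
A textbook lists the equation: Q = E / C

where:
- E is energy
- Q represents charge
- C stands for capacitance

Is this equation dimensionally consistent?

No

E (energy) has dimensions [L^2 M T^-2].
Q (charge) has dimensions [I T].
C (capacitance) has dimensions [I^2 L^-2 M^-1 T^4].

Left side: [I T]
Right side: [I^-2 L^4 M^2 T^-6]

The two sides have different dimensions, so the equation is NOT dimensionally consistent.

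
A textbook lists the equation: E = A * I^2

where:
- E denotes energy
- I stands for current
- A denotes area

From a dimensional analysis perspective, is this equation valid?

No

E (energy) has dimensions [L^2 M T^-2].
I (current) has dimensions [I].
A (area) has dimensions [L^2].

Left side: [L^2 M T^-2]
Right side: [I^2 L^2]

The two sides have different dimensions, so the equation is NOT dimensionally consistent.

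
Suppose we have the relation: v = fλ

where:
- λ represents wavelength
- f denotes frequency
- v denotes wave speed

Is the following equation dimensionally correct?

Yes

λ (wavelength) has dimensions [L].
f (frequency) has dimensions [T^-1].
v (wave speed) has dimensions [L T^-1].

Left side: [L T^-1]
Right side: [L T^-1]

Both sides have the same dimensions, so the equation is dimensionally consistent.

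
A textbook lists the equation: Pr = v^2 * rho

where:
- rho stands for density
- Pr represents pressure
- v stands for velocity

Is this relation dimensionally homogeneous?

Yes

rho (density) has dimensions [L^-3 M].
Pr (pressure) has dimensions [L^-1 M T^-2].
v (velocity) has dimensions [L T^-1].

Left side: [L^-1 M T^-2]
Right side: [L^-1 M T^-2]

Both sides have the same dimensions, so the equation is dimensionally consistent.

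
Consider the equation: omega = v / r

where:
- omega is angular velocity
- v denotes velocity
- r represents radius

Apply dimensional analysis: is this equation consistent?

Yes

omega (angular velocity) has dimensions [T^-1].
v (velocity) has dimensions [L T^-1].
r (radius) has dimensions [L].

Left side: [T^-1]
Right side: [T^-1]

Both sides have the same dimensions, so the equation is dimensionally consistent.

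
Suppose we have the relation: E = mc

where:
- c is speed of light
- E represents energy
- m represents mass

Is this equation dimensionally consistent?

No

c (speed of light) has dimensions [L T^-1].
E (energy) has dimensions [L^2 M T^-2].
m (mass) has dimensions [M].

Left side: [L^2 M T^-2]
Right side: [L M T^-1]

The two sides have different dimensions, so the equation is NOT dimensionally consistent.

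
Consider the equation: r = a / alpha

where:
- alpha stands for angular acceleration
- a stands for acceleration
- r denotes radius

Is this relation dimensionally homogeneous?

Yes

alpha (angular acceleration) has dimensions [T^-2].
a (acceleration) has dimensions [L T^-2].
r (radius) has dimensions [L].

Left side: [L]
Right side: [L]

Both sides have the same dimensions, so the equation is dimensionally consistent.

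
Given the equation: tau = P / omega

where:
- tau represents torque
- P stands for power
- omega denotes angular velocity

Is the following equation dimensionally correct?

Yes

tau (torque) has dimensions [L^2 M T^-2].
P (power) has dimensions [L^2 M T^-3].
omega (angular velocity) has dimensions [T^-1].

Left side: [L^2 M T^-2]
Right side: [L^2 M T^-2]

Both sides have the same dimensions, so the equation is dimensionally consistent.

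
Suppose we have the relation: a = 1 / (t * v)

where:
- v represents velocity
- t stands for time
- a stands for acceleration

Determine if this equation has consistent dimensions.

No

v (velocity) has dimensions [L T^-1].
t (time) has dimensions [T].
a (acceleration) has dimensions [L T^-2].

Left side: [L T^-2]
Right side: [L^-1]

The two sides have different dimensions, so the equation is NOT dimensionally consistent.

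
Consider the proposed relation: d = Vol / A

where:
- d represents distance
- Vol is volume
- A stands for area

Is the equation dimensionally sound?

Yes

d (distance) has dimensions [L].
Vol (volume) has dimensions [L^3].
A (area) has dimensions [L^2].

Left side: [L]
Right side: [L]

Both sides have the same dimensions, so the equation is dimensionally consistent.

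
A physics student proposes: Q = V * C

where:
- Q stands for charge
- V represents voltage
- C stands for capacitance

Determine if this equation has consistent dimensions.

Yes

Q (charge) has dimensions [I T].
V (voltage) has dimensions [I^-1 L^2 M T^-3].
C (capacitance) has dimensions [I^2 L^-2 M^-1 T^4].

Left side: [I T]
Right side: [I T]

Both sides have the same dimensions, so the equation is dimensionally consistent.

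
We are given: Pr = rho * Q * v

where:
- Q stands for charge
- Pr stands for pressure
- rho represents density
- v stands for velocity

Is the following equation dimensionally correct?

No

Q (charge) has dimensions [I T].
Pr (pressure) has dimensions [L^-1 M T^-2].
rho (density) has dimensions [L^-3 M].
v (velocity) has dimensions [L T^-1].

Left side: [L^-1 M T^-2]
Right side: [I L^-2 M]

The two sides have different dimensions, so the equation is NOT dimensionally consistent.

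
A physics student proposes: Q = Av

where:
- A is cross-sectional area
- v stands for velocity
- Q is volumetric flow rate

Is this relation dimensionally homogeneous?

Yes

A (cross-sectional area) has dimensions [L^2].
v (velocity) has dimensions [L T^-1].
Q (volumetric flow rate) has dimensions [L^3 T^-1].

Left side: [L^3 T^-1]
Right side: [L^3 T^-1]

Both sides have the same dimensions, so the equation is dimensionally consistent.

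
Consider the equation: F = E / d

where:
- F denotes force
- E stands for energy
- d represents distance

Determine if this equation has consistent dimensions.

Yes

F (force) has dimensions [L M T^-2].
E (energy) has dimensions [L^2 M T^-2].
d (distance) has dimensions [L].

Left side: [L M T^-2]
Right side: [L M T^-2]

Both sides have the same dimensions, so the equation is dimensionally consistent.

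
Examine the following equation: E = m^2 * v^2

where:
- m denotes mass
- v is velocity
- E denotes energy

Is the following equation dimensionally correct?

No

m (mass) has dimensions [M].
v (velocity) has dimensions [L T^-1].
E (energy) has dimensions [L^2 M T^-2].

Left side: [L^2 M T^-2]
Right side: [L^2 M^2 T^-2]

The two sides have different dimensions, so the equation is NOT dimensionally consistent.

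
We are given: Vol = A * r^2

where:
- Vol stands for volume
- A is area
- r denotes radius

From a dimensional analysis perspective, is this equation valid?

No

Vol (volume) has dimensions [L^3].
A (area) has dimensions [L^2].
r (radius) has dimensions [L].

Left side: [L^3]
Right side: [L^4]

The two sides have different dimensions, so the equation is NOT dimensionally consistent.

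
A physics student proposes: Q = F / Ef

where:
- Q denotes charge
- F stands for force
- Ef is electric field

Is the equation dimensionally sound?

Yes

Q (charge) has dimensions [I T].
F (force) has dimensions [L M T^-2].
Ef (electric field) has dimensions [I^-1 L M T^-3].

Left side: [I T]
Right side: [I T]

Both sides have the same dimensions, so the equation is dimensionally consistent.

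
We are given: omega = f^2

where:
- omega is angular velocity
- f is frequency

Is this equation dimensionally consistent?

No

omega (angular velocity) has dimensions [T^-1].
f (frequency) has dimensions [T^-1].

Left side: [T^-1]
Right side: [T^-2]

The two sides have different dimensions, so the equation is NOT dimensionally consistent.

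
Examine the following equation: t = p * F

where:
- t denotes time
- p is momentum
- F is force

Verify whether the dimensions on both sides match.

No

t (time) has dimensions [T].
p (momentum) has dimensions [L M T^-1].
F (force) has dimensions [L M T^-2].

Left side: [T]
Right side: [L^2 M^2 T^-3]

The two sides have different dimensions, so the equation is NOT dimensionally consistent.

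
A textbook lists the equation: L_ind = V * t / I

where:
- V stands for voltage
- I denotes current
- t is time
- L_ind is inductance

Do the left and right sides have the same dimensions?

Yes

V (voltage) has dimensions [I^-1 L^2 M T^-3].
I (current) has dimensions [I].
t (time) has dimensions [T].
L_ind (inductance) has dimensions [I^-2 L^2 M T^-2].

Left side: [I^-2 L^2 M T^-2]
Right side: [I^-2 L^2 M T^-2]

Both sides have the same dimensions, so the equation is dimensionally consistent.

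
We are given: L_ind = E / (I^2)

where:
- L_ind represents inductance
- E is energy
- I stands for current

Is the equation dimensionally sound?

Yes

L_ind (inductance) has dimensions [I^-2 L^2 M T^-2].
E (energy) has dimensions [L^2 M T^-2].
I (current) has dimensions [I].

Left side: [I^-2 L^2 M T^-2]
Right side: [I^-2 L^2 M T^-2]

Both sides have the same dimensions, so the equation is dimensionally consistent.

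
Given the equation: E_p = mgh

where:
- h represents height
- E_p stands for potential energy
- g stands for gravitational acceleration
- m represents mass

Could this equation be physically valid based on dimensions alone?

Yes

h (height) has dimensions [L].
E_p (potential energy) has dimensions [L^2 M T^-2].
g (gravitational acceleration) has dimensions [L T^-2].
m (mass) has dimensions [M].

Left side: [L^2 M T^-2]
Right side: [L^2 M T^-2]

Both sides have the same dimensions, so the equation is dimensionally consistent.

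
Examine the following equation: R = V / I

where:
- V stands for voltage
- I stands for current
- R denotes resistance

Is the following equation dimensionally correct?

Yes

V (voltage) has dimensions [I^-1 L^2 M T^-3].
I (current) has dimensions [I].
R (resistance) has dimensions [I^-2 L^2 M T^-3].

Left side: [I^-2 L^2 M T^-3]
Right side: [I^-2 L^2 M T^-3]

Both sides have the same dimensions, so the equation is dimensionally consistent.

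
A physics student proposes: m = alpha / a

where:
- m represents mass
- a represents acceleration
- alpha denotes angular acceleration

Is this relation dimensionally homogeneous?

No

m (mass) has dimensions [M].
a (acceleration) has dimensions [L T^-2].
alpha (angular acceleration) has dimensions [T^-2].

Left side: [M]
Right side: [L^-1]

The two sides have different dimensions, so the equation is NOT dimensionally consistent.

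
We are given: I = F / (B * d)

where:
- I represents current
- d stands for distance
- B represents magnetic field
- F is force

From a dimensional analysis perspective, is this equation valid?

Yes

I (current) has dimensions [I].
d (distance) has dimensions [L].
B (magnetic field) has dimensions [I^-1 M T^-2].
F (force) has dimensions [L M T^-2].

Left side: [I]
Right side: [I]

Both sides have the same dimensions, so the equation is dimensionally consistent.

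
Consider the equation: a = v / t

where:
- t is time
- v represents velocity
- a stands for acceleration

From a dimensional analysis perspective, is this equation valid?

Yes

t (time) has dimensions [T].
v (velocity) has dimensions [L T^-1].
a (acceleration) has dimensions [L T^-2].

Left side: [L T^-2]
Right side: [L T^-2]

Both sides have the same dimensions, so the equation is dimensionally consistent.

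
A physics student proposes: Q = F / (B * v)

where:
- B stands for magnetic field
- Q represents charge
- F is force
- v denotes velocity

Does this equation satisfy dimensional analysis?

Yes

B (magnetic field) has dimensions [I^-1 M T^-2].
Q (charge) has dimensions [I T].
F (force) has dimensions [L M T^-2].
v (velocity) has dimensions [L T^-1].

Left side: [I T]
Right side: [I T]

Both sides have the same dimensions, so the equation is dimensionally consistent.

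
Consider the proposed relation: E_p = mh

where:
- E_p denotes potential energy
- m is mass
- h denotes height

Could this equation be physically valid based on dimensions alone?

No

E_p (potential energy) has dimensions [L^2 M T^-2].
m (mass) has dimensions [M].
h (height) has dimensions [L].

Left side: [L^2 M T^-2]
Right side: [L M]

The two sides have different dimensions, so the equation is NOT dimensionally consistent.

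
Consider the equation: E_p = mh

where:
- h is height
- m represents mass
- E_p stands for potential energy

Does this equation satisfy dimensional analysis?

No

h (height) has dimensions [L].
m (mass) has dimensions [M].
E_p (potential energy) has dimensions [L^2 M T^-2].

Left side: [L^2 M T^-2]
Right side: [L M]

The two sides have different dimensions, so the equation is NOT dimensionally consistent.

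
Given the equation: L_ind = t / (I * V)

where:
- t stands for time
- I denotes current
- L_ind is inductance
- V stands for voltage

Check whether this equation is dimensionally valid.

No

t (time) has dimensions [T].
I (current) has dimensions [I].
L_ind (inductance) has dimensions [I^-2 L^2 M T^-2].
V (voltage) has dimensions [I^-1 L^2 M T^-3].

Left side: [I^-2 L^2 M T^-2]
Right side: [L^-2 M^-1 T^4]

The two sides have different dimensions, so the equation is NOT dimensionally consistent.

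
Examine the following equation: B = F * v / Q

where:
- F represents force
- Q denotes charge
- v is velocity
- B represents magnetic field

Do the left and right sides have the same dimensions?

No

F (force) has dimensions [L M T^-2].
Q (charge) has dimensions [I T].
v (velocity) has dimensions [L T^-1].
B (magnetic field) has dimensions [I^-1 M T^-2].

Left side: [I^-1 M T^-2]
Right side: [I^-1 L^2 M T^-4]

The two sides have different dimensions, so the equation is NOT dimensionally consistent.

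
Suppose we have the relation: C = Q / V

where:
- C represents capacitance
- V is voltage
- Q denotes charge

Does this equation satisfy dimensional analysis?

Yes

C (capacitance) has dimensions [I^2 L^-2 M^-1 T^4].
V (voltage) has dimensions [I^-1 L^2 M T^-3].
Q (charge) has dimensions [I T].

Left side: [I^2 L^-2 M^-1 T^4]
Right side: [I^2 L^-2 M^-1 T^4]

Both sides have the same dimensions, so the equation is dimensionally consistent.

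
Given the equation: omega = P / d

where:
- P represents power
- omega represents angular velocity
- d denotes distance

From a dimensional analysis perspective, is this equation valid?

No

P (power) has dimensions [L^2 M T^-3].
omega (angular velocity) has dimensions [T^-1].
d (distance) has dimensions [L].

Left side: [T^-1]
Right side: [L M T^-3]

The two sides have different dimensions, so the equation is NOT dimensionally consistent.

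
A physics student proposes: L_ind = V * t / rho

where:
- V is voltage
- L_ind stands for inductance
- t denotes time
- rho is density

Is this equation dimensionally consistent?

No

V (voltage) has dimensions [I^-1 L^2 M T^-3].
L_ind (inductance) has dimensions [I^-2 L^2 M T^-2].
t (time) has dimensions [T].
rho (density) has dimensions [L^-3 M].

Left side: [I^-2 L^2 M T^-2]
Right side: [I^-1 L^5 T^-2]

The two sides have different dimensions, so the equation is NOT dimensionally consistent.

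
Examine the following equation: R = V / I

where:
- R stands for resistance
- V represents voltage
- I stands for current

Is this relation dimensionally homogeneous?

Yes

R (resistance) has dimensions [I^-2 L^2 M T^-3].
V (voltage) has dimensions [I^-1 L^2 M T^-3].
I (current) has dimensions [I].

Left side: [I^-2 L^2 M T^-3]
Right side: [I^-2 L^2 M T^-3]

Both sides have the same dimensions, so the equation is dimensionally consistent.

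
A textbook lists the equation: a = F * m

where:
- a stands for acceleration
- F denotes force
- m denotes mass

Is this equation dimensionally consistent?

No

a (acceleration) has dimensions [L T^-2].
F (force) has dimensions [L M T^-2].
m (mass) has dimensions [M].

Left side: [L T^-2]
Right side: [L M^2 T^-2]

The two sides have different dimensions, so the equation is NOT dimensionally consistent.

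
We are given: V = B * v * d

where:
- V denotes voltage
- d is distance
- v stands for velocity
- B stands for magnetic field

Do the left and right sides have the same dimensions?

Yes

V (voltage) has dimensions [I^-1 L^2 M T^-3].
d (distance) has dimensions [L].
v (velocity) has dimensions [L T^-1].
B (magnetic field) has dimensions [I^-1 M T^-2].

Left side: [I^-1 L^2 M T^-3]
Right side: [I^-1 L^2 M T^-3]

Both sides have the same dimensions, so the equation is dimensionally consistent.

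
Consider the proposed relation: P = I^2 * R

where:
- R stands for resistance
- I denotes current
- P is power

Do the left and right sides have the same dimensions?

Yes

R (resistance) has dimensions [I^-2 L^2 M T^-3].
I (current) has dimensions [I].
P (power) has dimensions [L^2 M T^-3].

Left side: [L^2 M T^-3]
Right side: [L^2 M T^-3]

Both sides have the same dimensions, so the equation is dimensionally consistent.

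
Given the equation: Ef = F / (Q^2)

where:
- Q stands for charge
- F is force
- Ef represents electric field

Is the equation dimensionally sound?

No

Q (charge) has dimensions [I T].
F (force) has dimensions [L M T^-2].
Ef (electric field) has dimensions [I^-1 L M T^-3].

Left side: [I^-1 L M T^-3]
Right side: [I^-2 L M T^-4]

The two sides have different dimensions, so the equation is NOT dimensionally consistent.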